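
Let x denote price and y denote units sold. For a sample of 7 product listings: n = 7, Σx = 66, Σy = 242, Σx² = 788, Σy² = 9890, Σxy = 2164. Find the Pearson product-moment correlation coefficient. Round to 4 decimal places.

S_xy = nΣxy − ΣxΣy = 7·2164 − 66·242 = 15148 − 15972 = -824
S_xx = nΣx² − (Σx)² = 7·788 − 66² = 5516 − 4356 = 1160
S_yy = nΣy² − (Σy)² = 7·9890 − 242² = 69230 − 58564 = 10666
r = S_xy / √(S_xx·S_yy) = -824 / √(1160·10666) = -824 / √12372560 = -824 / 3517.4650 = -0.2343

-0.2343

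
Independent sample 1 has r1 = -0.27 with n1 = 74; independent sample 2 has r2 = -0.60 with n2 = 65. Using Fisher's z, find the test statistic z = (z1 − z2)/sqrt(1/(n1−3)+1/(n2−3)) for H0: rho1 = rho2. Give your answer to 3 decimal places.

2.395

z1 = atanh(-0.27) = -0.276864,  z2 = atanh(-0.60) = -0.693147
SE = √(1/(n1−3) + 1/(n2−3)) = √(1/71 + 1/62) = √(0.0140845 + 0.0161290) = √0.0302135 = 0.173820
z = (z1 − z2)/SE = (-0.276864 − (-0.693147)) / 0.173820 = 0.416283 / 0.173820 = 2.395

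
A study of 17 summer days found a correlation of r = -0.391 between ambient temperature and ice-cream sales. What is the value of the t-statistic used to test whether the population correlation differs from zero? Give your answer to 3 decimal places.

-1.645

t = r·√(n−2) / √(1−r²) with r = -0.391, n = 17
  = -0.391·√15 / √(1 − 0.152881)
  = -0.391·3.872983 / 0.920391
  = -1.514336 / 0.920391 = -1.645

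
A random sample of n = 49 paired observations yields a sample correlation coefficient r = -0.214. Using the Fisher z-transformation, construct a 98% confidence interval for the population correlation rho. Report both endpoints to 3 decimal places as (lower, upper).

z_r = atanh(-0.214) = -0.217360;  SE = 1/√(n−3) = 1/√46 = 0.147442
z-limits: -0.217360 ± 2.326·0.147442 = -0.217360 ± 0.342950 = [-0.560310, 0.125590]
ρ-limits: (tanh -0.560310, tanh 0.125590) = (-0.508, 0.125)

(-0.508, 0.125)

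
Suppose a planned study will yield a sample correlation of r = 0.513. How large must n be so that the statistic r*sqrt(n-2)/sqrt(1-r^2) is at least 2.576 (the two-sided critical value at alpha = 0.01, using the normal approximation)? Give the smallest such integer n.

21

Need r·√(n−2)/√(1−r²) ≥ 2.576
√(n−2) ≥ 2.576·√(1−0.263169) / 0.513 = 2.576·0.858389 / 0.513 = 4.3104
n−2 ≥ 18.5795  ⇒  n ≥ 20.5795
Smallest integer n = 21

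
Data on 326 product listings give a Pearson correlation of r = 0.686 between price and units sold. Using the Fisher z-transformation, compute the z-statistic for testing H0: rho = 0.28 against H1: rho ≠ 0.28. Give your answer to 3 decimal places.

Fisher z: atanh(0.686) = 0.840361, atanh(0.28) = 0.287682
z = (z_r − z_0)·√(n−3) = (0.840361 − 0.287682)·√323 = 0.552679 · 17.972201 = 9.933

9.933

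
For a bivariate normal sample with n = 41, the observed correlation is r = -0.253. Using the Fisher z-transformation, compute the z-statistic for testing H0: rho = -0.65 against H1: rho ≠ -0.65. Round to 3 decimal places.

3.185

z_r = atanh(-0.253) = -0.258615,  z_0 = atanh(-0.65) = -0.775299
SE = 1/√(n−3) = 1/√38 = 0.162221
z = (z_r − z_0)/SE = (-0.258615 − (-0.775299)) / 0.162221 = 0.516684 / 0.162221 = 3.185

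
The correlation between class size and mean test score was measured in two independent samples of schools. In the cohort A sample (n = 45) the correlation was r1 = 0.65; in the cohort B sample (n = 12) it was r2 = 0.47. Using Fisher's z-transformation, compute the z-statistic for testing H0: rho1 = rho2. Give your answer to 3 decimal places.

Fisher z-transforms: z1 = atanh(0.65) = 0.775299, z2 = atanh(0.47) = 0.510070; difference d = 0.265229
Var(d) = 1/42 + 1/9 = 0.0238095 + 0.1111111 = 0.1349206
z = d/√Var(d) = 0.265229 / √0.1349206 = 0.265229 / 0.367315 = 0.722

0.722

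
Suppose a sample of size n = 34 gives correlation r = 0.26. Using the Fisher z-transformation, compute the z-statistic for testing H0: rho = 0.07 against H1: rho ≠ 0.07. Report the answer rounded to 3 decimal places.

Fisher z: atanh(0.26) = 0.266108, atanh(0.07) = 0.070115
z = (z_r − z_0)·√(n−3) = (0.266108 − 0.070115)·√31 = 0.195993 · 5.567764 = 1.091

1.091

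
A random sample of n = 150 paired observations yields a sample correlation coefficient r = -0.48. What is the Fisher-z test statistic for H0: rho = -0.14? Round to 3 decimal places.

Fisher z: atanh(-0.48) = -0.522984, atanh(-0.14) = -0.140926
z = (z_r − z_0)·√(n−3) = (-0.522984 − (-0.140926))·√147 = -0.382058 · 12.124356 = -4.632

-4.632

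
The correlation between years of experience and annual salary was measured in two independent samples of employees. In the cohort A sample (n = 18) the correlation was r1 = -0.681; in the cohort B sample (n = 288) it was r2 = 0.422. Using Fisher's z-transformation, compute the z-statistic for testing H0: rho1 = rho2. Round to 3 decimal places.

-4.836

Fisher z-transforms: z1 = atanh(-0.681) = -0.830977, z2 = atanh(0.422) = 0.450123; difference d = -1.281100
Var(d) = 1/15 + 1/285 = 0.0666667 + 0.0035088 = 0.0701755
z = d/√Var(d) = -1.281100 / √0.0701755 = -1.281100 / 0.264907 = -4.836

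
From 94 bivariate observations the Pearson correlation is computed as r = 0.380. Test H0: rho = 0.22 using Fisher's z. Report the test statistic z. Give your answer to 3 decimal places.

Fisher z: atanh(0.380) = 0.400060, atanh(0.22) = 0.223656
z = (z_r − z_0)·√(n−3) = (0.400060 − 0.223656)·√91 = 0.176404 · 9.539392 = 1.683

1.683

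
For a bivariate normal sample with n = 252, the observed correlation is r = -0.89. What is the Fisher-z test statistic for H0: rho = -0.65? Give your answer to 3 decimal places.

Fisher z: atanh(-0.89) = -1.421926, atanh(-0.65) = -0.775299
z = (z_r − z_0)·√(n−3) = (-1.421926 − (-0.775299))·√249 = -0.646627 · 15.779734 = -10.204

-10.204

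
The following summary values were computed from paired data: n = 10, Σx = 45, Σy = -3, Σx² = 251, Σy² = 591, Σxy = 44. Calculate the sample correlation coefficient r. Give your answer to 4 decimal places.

0.3399

Numerator: nΣxy − (Σx)(Σy) = 10·44 − (45)(-3) = 575
Denominator: √[(nΣx²−(Σx)²)(nΣy²−(Σy)²)]
  nΣx²−(Σx)² = 10·251 − 2025 = 485;  nΣy²−(Σy)² = 10·591 − 9 = 5901
  √(485·5901) = √2861985 = 1691.7402
r = 575 / 1691.7402 = 0.3399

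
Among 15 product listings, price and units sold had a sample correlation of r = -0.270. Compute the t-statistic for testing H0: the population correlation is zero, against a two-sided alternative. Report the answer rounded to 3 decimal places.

-1.011

1 − r² = 1 − 0.072900 = 0.927100;  √(1−r²) = 0.962860
√(n−2) = √13 = 3.605551
t = r·√(n−2)/√(1−r²) = -0.270 · 3.605551 / 0.962860 = -1.011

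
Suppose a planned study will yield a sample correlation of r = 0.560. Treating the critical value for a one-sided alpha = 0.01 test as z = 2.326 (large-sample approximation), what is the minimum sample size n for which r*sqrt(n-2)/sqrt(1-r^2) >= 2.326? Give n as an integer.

14

r√(n−2)/√(1−r²) ≥ 2.326  ⇔  n−2 ≥ (2.326)²·(1−r²)/r²
(1−r²)/r² = (1−0.313600)/0.313600 = 2.1888
n ≥ 2 + 5.410276·2.1888 = 2 + 11.8420 = 13.8420
⌈13.8420⌉ = 14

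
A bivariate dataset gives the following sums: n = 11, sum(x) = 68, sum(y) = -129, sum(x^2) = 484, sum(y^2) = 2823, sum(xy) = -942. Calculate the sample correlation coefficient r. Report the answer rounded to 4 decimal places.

Numerator: nΣxy − (Σx)(Σy) = 11·(-942) − (68)(-129) = -1590
Denominator: √[(nΣx²−(Σx)²)(nΣy²−(Σy)²)]
  nΣx²−(Σx)² = 11·484 − 4624 = 700;  nΣy²−(Σy)² = 11·2823 − 16641 = 14412
  √(700·14412) = √10088400 = 3176.2242
r = -1590 / 3176.2242 = -0.5006

-0.5006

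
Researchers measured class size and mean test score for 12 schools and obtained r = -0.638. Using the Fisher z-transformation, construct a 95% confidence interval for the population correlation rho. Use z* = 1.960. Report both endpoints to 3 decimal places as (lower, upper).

Fisher z: z_r = atanh(r) = ½·ln((1+(-0.638))/(1−(-0.638))) = -0.754794
SE(z) = 1/√(n−3) = 1/√9 = 0.333333
95% ⇒ z* = 1.960; margin = 1.960·0.333333 = 0.653333
CI on z-scale: (-1.408127, -0.101461)
Back-transform: tanh(-1.408127) = -0.887096, tanh(-0.101461) = -0.101114

(-0.887, -0.101)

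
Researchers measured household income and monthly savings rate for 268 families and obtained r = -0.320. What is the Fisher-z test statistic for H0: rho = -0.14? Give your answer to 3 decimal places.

z_r = atanh(-0.320) = -0.331647,  z_0 = atanh(-0.14) = -0.140926
SE = 1/√(n−3) = 1/√265 = 0.061430
z = (z_r − z_0)/SE = (-0.331647 − (-0.140926)) / 0.061430 = -0.190721 / 0.061430 = -3.105

-3.105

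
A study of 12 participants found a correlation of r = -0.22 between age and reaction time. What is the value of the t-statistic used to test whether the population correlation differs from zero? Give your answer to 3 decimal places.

t = r·√(n−2) / √(1−r²) with r = -0.22, n = 12
  = -0.22·√10 / √(1 − 0.0484)
  = -0.22·3.162278 / 0.975500
  = -0.695701 / 0.975500 = -0.713

-0.713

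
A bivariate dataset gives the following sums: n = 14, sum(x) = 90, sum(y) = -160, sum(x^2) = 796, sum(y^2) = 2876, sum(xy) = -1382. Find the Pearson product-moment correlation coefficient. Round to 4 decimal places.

-0.7406

S_xy = nΣxy − ΣxΣy = 14·(-1382) − 90·(-160) = -19348 − (-14400) = -4948
S_xx = nΣx² − (Σx)² = 14·796 − 90² = 11144 − 8100 = 3044
S_yy = nΣy² − (Σy)² = 14·2876 − (-160)² = 40264 − 25600 = 14664
r = S_xy / √(S_xx·S_yy) = -4948 / √(3044·14664) = -4948 / √44637216 = -4948 / 6681.1089 = -0.7406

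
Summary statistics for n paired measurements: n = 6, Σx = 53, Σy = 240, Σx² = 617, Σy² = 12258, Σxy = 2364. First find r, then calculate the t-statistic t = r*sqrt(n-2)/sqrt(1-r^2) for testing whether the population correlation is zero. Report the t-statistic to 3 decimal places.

0.842

Numerator: nΣxy − (Σx)(Σy) = 6·2364 − (53)(240) = 1464
Denominator: √[(nΣx²−(Σx)²)(nΣy²−(Σy)²)]
  nΣx²−(Σx)² = 6·617 − 2809 = 893;  nΣy²−(Σy)² = 6·12258 − 57600 = 15948
  √(893·15948) = √14241564 = 3773.7997
r = 1464 / 3773.7997 = 0.3879
t = r·√(n−2)/√(1−r²) = 0.3879·√4 / √(1−0.150466) = 0.775800 / 0.921702 = 0.842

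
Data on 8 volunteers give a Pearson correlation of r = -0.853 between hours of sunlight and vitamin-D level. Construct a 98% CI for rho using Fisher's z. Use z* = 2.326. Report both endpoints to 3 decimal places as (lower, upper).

Fisher z: z_r = atanh(r) = ½·ln((1+(-0.853))/(1−(-0.853))) = -1.267064
SE(z) = 1/√(n−3) = 1/√5 = 0.447214
98% ⇒ z* = 2.326; margin = 2.326·0.447214 = 1.040220
CI on z-scale: (-2.307284, -0.226844)
Back-transform: tanh(-2.307284) = -0.980381, tanh(-0.226844) = -0.223031

(-0.980, -0.223)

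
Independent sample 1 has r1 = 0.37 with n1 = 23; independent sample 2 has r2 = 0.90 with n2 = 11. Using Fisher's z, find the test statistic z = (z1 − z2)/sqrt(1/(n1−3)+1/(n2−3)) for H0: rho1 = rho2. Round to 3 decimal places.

z1 = atanh(0.37) = 0.388423,  z2 = atanh(0.90) = 1.472219
SE = √(1/(n1−3) + 1/(n2−3)) = √(1/20 + 1/8) = √(0.0500000 + 0.1250000) = √0.1750000 = 0.418330
z = (z1 − z2)/SE = (0.388423 − 1.472219) / 0.418330 = -1.083796 / 0.418330 = -2.591

-2.591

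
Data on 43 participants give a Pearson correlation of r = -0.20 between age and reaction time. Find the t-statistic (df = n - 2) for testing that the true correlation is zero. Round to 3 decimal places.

-1.307

1 − r² = 1 − 0.0400 = 0.9600;  √(1−r²) = 0.979796
√(n−2) = √41 = 6.403124
t = r·√(n−2)/√(1−r²) = -0.20 · 6.403124 / 0.979796 = -1.307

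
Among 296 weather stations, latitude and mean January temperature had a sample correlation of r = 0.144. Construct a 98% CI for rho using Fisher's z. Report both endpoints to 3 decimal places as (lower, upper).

(0.009, 0.274)

Fisher z: z_r = atanh(r) = ½·ln((1+0.144)/(1−0.144)) = 0.145008
SE(z) = 1/√(n−3) = 1/√293 = 0.058421
98% ⇒ z* = 2.326; margin = 2.326·0.058421 = 0.135887
CI on z-scale: (0.009121, 0.280895)
Back-transform: tanh(0.009121) = 0.009121, tanh(0.280895) = 0.273733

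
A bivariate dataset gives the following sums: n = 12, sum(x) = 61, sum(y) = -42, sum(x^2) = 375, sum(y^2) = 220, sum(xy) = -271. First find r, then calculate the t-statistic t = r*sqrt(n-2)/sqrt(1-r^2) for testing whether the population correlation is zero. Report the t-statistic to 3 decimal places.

Numerator: nΣxy − (Σx)(Σy) = 12·(-271) − (61)(-42) = -690
Denominator: √[(nΣx²−(Σx)²)(nΣy²−(Σy)²)]
  nΣx²−(Σx)² = 12·375 − 3721 = 779;  nΣy²−(Σy)² = 12·220 − 1764 = 876
  √(779·876) = √682404 = 826.0775
r = -690 / 826.0775 = -0.8353
t = r·√(n−2)/√(1−r²) = -0.8353·√10 / √(1−0.697726) = -2.641451 / 0.549795 = -4.804

-4.804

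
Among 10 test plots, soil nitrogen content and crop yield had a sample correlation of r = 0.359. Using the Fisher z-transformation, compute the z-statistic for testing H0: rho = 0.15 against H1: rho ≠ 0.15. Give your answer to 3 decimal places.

Fisher z: atanh(0.359) = 0.375737, atanh(0.15) = 0.151140
z = (z_r − z_0)·√(n−3) = (0.375737 − 0.151140)·√7 = 0.224597 · 2.645751 = 0.594

0.594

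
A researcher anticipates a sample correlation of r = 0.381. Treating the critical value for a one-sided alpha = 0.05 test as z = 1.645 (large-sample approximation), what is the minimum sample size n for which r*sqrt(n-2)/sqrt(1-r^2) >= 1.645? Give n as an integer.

Need r·√(n−2)/√(1−r²) ≥ 1.645
√(n−2) ≥ 1.645·√(1−0.145161) / 0.381 = 1.645·0.924575 / 0.381 = 3.9919
n−2 ≥ 15.9353  ⇒  n ≥ 17.9353
Smallest integer n = 18

18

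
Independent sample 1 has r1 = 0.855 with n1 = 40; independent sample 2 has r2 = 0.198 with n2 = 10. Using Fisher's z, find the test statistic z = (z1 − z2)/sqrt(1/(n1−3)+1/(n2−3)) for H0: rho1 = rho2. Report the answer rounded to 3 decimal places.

2.605

z1 = atanh(0.855) = 1.274453,  z2 = atanh(0.198) = 0.200650
SE = √(1/(n1−3) + 1/(n2−3)) = √(1/37 + 1/7) = √(0.0270270 + 0.1428571) = √0.1698841 = 0.412170
z = (z1 − z2)/SE = (1.274453 − 0.200650) / 0.412170 = 1.073803 / 0.412170 = 2.605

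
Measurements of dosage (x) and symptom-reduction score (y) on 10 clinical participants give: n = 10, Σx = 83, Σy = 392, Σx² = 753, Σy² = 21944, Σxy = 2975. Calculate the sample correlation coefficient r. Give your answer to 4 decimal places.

S_xy = nΣxy − ΣxΣy = 10·2975 − 83·392 = 29750 − 32536 = -2786
S_xx = nΣx² − (Σx)² = 10·753 − 83² = 7530 − 6889 = 641
S_yy = nΣy² − (Σy)² = 10·21944 − 392² = 219440 − 153664 = 65776
r = S_xy / √(S_xx·S_yy) = -2786 / √(641·65776) = -2786 / √42162416 = -2786 / 6493.2593 = -0.4291

-0.4291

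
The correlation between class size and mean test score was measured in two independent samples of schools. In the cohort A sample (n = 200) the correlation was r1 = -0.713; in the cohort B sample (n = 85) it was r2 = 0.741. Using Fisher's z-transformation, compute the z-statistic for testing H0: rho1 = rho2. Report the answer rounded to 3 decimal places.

-14.046

Fisher z-transforms: z1 = atanh(-0.713) = -0.893260, z2 = atanh(0.741) = 0.952693; difference d = -1.845953
Var(d) = 1/197 + 1/82 = 0.0050761 + 0.0121951 = 0.0172712
z = d/√Var(d) = -1.845953 / √0.0172712 = -1.845953 / 0.131420 = -14.046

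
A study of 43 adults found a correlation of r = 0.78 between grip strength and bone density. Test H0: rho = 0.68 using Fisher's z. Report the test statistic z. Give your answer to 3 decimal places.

Fisher z: atanh(0.78) = 1.045371, atanh(0.68) = 0.829114
z = (z_r − z_0)·√(n−3) = (1.045371 − 0.829114)·√40 = 0.216257 · 6.324555 = 1.368

1.368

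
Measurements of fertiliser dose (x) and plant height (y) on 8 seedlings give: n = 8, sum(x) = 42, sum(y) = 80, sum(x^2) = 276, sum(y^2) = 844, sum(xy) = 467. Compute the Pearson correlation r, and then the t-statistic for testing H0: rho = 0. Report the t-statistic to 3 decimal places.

S_xy = nΣxy − ΣxΣy = 8·467 − 42·80 = 3736 − 3360 = 376
S_xx = nΣx² − (Σx)² = 8·276 − 42² = 2208 − 1764 = 444
S_yy = nΣy² − (Σy)² = 8·844 − 80² = 6752 − 6400 = 352
r = S_xy / √(S_xx·S_yy) = 376 / √(444·352) = 376 / √156288 = 376 / 395.3328 = 0.9511
t = r·√(n−2)/√(1−r²) = 0.9511·√6 / √(1−0.904591) = 2.329710 / 0.308883 = 7.542

7.542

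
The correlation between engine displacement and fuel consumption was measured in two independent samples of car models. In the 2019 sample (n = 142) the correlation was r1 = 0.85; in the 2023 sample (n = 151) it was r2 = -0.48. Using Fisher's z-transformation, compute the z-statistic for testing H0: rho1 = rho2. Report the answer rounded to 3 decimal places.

15.063

Fisher z-transforms: z1 = atanh(0.85) = 1.256153, z2 = atanh(-0.48) = -0.522984; difference d = 1.779137
Var(d) = 1/139 + 1/148 = 0.0071942 + 0.0067568 = 0.0139510
z = d/√Var(d) = 1.779137 / √0.0139510 = 1.779137 / 0.118114 = 15.063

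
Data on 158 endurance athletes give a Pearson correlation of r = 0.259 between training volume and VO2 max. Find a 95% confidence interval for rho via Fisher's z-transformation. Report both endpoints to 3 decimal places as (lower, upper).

z_r = atanh(0.259) = 0.265036;  SE = 1/√(n−3) = 1/√155 = 0.080322
z-limits: 0.265036 ± 1.960·0.080322 = 0.265036 ± 0.157431 = [0.107605, 0.422467]
ρ-limits: (tanh 0.107605, tanh 0.422467) = (0.107, 0.399)

(0.107, 0.399)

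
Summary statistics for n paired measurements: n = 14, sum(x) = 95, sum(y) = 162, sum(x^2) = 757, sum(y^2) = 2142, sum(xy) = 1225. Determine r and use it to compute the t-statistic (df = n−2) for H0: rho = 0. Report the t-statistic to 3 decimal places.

3.649

Numerator: nΣxy − (Σx)(Σy) = 14·1225 − (95)(162) = 1760
Denominator: √[(nΣx²−(Σx)²)(nΣy²−(Σy)²)]
  nΣx²−(Σx)² = 14·757 − 9025 = 1573;  nΣy²−(Σy)² = 14·2142 − 26244 = 3744
  √(1573·3744) = √5889312 = 2426.7905
r = 1760 / 2426.7905 = 0.7252
t = r·√(n−2)/√(1−r²) = 0.7252·√12 / √(1−0.525915) = 2.512166 / 0.688538 = 3.649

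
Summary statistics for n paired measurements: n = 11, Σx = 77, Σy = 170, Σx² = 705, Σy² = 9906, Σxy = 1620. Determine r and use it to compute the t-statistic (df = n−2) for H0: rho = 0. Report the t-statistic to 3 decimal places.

1.275

S_xy = nΣxy − ΣxΣy = 11·1620 − 77·170 = 17820 − 13090 = 4730
S_xx = nΣx² − (Σx)² = 11·705 − 77² = 7755 − 5929 = 1826
S_yy = nΣy² − (Σy)² = 11·9906 − 170² = 108966 − 28900 = 80066
r = S_xy / √(S_xx·S_yy) = 4730 / √(1826·80066) = 4730 / √146200516 = 4730 / 12091.3405 = 0.3912
t = r·√(n−2)/√(1−r²) = 0.3912·√9 / √(1−0.153037) = 1.173600 / 0.920306 = 1.275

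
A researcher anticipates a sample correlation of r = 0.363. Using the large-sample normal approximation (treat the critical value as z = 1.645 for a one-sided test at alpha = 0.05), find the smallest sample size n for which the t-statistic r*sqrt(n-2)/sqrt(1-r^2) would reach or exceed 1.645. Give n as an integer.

20

Need r·√(n−2)/√(1−r²) ≥ 1.645
√(n−2) ≥ 1.645·√(1−0.131769) / 0.363 = 1.645·0.931789 / 0.363 = 4.2226
n−2 ≥ 17.8304  ⇒  n ≥ 19.8304
Smallest integer n = 20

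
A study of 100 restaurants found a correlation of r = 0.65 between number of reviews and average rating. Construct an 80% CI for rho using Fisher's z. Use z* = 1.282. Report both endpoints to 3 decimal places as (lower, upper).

(0.568, 0.719)

Fisher z: z_r = atanh(r) = ½·ln((1+0.65)/(1−0.65)) = 0.775299
SE(z) = 1/√(n−3) = 1/√97 = 0.101535
80% ⇒ z* = 1.282; margin = 1.282·0.101535 = 0.130168
CI on z-scale: (0.645131, 0.905467)
Back-transform: tanh(0.645131) = 0.568383, tanh(0.905467) = 0.718949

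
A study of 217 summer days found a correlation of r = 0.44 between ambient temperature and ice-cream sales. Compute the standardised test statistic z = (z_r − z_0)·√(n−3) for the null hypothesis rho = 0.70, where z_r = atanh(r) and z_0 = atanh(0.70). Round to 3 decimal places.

z_r = atanh(0.44) = 0.472231,  z_0 = atanh(0.70) = 0.867301
SE = 1/√(n−3) = 1/√214 = 0.068359
z = (z_r − z_0)/SE = (0.472231 − 0.867301) / 0.068359 = -0.395070 / 0.068359 = -5.779

-5.779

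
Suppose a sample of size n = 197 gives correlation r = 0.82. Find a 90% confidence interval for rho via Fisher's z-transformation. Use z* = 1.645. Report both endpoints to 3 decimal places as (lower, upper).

Fisher z: z_r = atanh(r) = ½·ln((1+0.82)/(1−0.82)) = 1.156817
SE(z) = 1/√(n−3) = 1/√194 = 0.071796
90% ⇒ z* = 1.645; margin = 1.645·0.071796 = 0.118104
CI on z-scale: (1.038713, 1.274921)
Back-transform: tanh(1.038713) = 0.777379, tanh(1.274921) = 0.855126

(0.777, 0.855)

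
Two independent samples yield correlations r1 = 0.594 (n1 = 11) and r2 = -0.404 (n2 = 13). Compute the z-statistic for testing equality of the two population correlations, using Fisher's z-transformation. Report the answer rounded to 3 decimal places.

2.345

Fisher z-transforms: z1 = atanh(0.594) = 0.683824, z2 = atanh(-0.404) = -0.428420; difference d = 1.112244
Var(d) = 1/8 + 1/10 = 0.1250000 + 0.1000000 = 0.2250000
z = d/√Var(d) = 1.112244 / √0.2250000 = 1.112244 / 0.474342 = 2.345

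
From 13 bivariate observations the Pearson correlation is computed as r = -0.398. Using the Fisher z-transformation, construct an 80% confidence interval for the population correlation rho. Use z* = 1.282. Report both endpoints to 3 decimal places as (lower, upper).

(-0.679, -0.016)

z_r = atanh(-0.398) = -0.421270;  SE = 1/√(n−3) = 1/√10 = 0.316228
z-limits: -0.421270 ± 1.282·0.316228 = -0.421270 ± 0.405404 = [-0.826674, -0.015866]
ρ-limits: (tanh -0.826674, tanh -0.015866) = (-0.679, -0.016)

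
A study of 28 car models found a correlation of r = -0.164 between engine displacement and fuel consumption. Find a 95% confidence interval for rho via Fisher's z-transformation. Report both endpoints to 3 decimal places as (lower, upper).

(-0.506, 0.223)

z_r = atanh(-0.164) = -0.165495;  SE = 1/√(n−3) = 1/√25 = 0.200000
z-limits: -0.165495 ± 1.960·0.200000 = -0.165495 ± 0.392000 = [-0.557495, 0.226505]
ρ-limits: (tanh -0.557495, tanh 0.226505) = (-0.506, 0.223)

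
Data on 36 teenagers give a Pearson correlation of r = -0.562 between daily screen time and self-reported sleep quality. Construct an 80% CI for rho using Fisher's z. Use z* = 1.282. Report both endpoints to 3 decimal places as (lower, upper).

(-0.696, -0.391)

Fisher z: z_r = atanh(r) = ½·ln((1+(-0.562))/(1−(-0.562))) = -0.635752
SE(z) = 1/√(n−3) = 1/√33 = 0.174078
80% ⇒ z* = 1.282; margin = 1.282·0.174078 = 0.223168
CI on z-scale: (-0.858920, -0.412584)
Back-transform: tanh(-0.858920) = -0.695701, tanh(-0.412584) = -0.390665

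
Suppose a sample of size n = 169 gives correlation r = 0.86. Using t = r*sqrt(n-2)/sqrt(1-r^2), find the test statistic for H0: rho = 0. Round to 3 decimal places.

21.779

t = r·√(n−2) / √(1−r²) with r = 0.86, n = 169
  = 0.86·√167 / √(1 − 0.7396)
  = 0.86·12.922848 / 0.510294
  = 11.113649 / 0.510294 = 21.779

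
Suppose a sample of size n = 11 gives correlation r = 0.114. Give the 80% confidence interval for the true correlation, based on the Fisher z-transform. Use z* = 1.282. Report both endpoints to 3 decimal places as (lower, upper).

Fisher z: z_r = atanh(r) = ½·ln((1+0.114)/(1−0.114)) = 0.114498
SE(z) = 1/√(n−3) = 1/√8 = 0.353553
80% ⇒ z* = 1.282; margin = 1.282·0.353553 = 0.453255
CI on z-scale: (-0.338757, 0.567753)
Back-transform: tanh(-0.338757) = -0.326367, tanh(0.567753) = 0.513707

(-0.326, 0.514)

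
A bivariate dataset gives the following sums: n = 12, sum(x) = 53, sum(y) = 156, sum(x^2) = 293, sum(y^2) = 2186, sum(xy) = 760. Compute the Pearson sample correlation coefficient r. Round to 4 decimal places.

0.7359

S_xy = nΣxy − ΣxΣy = 12·760 − 53·156 = 9120 − 8268 = 852
S_xx = nΣx² − (Σx)² = 12·293 − 53² = 3516 − 2809 = 707
S_yy = nΣy² − (Σy)² = 12·2186 − 156² = 26232 − 24336 = 1896
r = S_xy / √(S_xx·S_yy) = 852 / √(707·1896) = 852 / √1340472 = 852 / 1157.7875 = 0.7359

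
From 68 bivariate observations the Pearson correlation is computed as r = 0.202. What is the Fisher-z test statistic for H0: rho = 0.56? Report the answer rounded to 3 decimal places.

z_r = atanh(0.202) = 0.204817,  z_0 = atanh(0.56) = 0.632833
SE = 1/√(n−3) = 1/√65 = 0.124035
z = (z_r − z_0)/SE = (0.204817 − 0.632833) / 0.124035 = -0.428016 / 0.124035 = -3.451

-3.451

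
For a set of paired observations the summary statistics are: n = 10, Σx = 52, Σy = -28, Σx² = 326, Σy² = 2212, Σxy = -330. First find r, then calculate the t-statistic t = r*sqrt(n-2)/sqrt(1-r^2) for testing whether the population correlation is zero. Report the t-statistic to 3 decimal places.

-1.793

Numerator: nΣxy − (Σx)(Σy) = 10·(-330) − (52)(-28) = -1844
Denominator: √[(nΣx²−(Σx)²)(nΣy²−(Σy)²)]
  nΣx²−(Σx)² = 10·326 − 2704 = 556;  nΣy²−(Σy)² = 10·2212 − 784 = 21336
  √(556·21336) = √11862816 = 3444.2439
r = -1844 / 3444.2439 = -0.5354
t = r·√(n−2)/√(1−r²) = -0.5354·√8 / √(1−0.286653) = -1.514340 / 0.844599 = -1.793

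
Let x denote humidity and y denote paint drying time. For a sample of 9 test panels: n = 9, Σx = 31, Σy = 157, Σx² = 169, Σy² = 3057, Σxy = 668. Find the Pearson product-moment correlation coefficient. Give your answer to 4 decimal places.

S_xy = nΣxy − ΣxΣy = 9·668 − 31·157 = 6012 − 4867 = 1145
S_xx = nΣx² − (Σx)² = 9·169 − 31² = 1521 − 961 = 560
S_yy = nΣy² − (Σy)² = 9·3057 − 157² = 27513 − 24649 = 2864
r = S_xy / √(S_xx·S_yy) = 1145 / √(560·2864) = 1145 / √1603840 = 1145 / 1266.4280 = 0.9041

0.9041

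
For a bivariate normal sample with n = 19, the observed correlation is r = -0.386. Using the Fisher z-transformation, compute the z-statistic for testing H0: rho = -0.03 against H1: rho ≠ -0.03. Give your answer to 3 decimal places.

Fisher z: atanh(-0.386) = -0.407091, atanh(-0.03) = -0.030009
z = (z_r − z_0)·√(n−3) = (-0.407091 − (-0.030009))·√16 = -0.377082 · 4.000000 = -1.508

-1.508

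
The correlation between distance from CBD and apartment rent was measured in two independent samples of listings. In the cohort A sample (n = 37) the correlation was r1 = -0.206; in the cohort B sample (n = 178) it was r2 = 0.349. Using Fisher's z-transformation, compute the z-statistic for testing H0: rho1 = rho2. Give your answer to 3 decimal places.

-3.059

Fisher z-transforms: z1 = atanh(-0.206) = -0.208990, z2 = atanh(0.349) = 0.364305; difference d = -0.573295
Var(d) = 1/34 + 1/175 = 0.0294118 + 0.0057143 = 0.0351261
z = d/√Var(d) = -0.573295 / √0.0351261 = -0.573295 / 0.187420 = -3.059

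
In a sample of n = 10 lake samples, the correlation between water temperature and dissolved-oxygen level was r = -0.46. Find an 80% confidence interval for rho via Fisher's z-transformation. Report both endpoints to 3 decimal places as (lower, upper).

Fisher z: z_r = atanh(r) = ½·ln((1+(-0.46))/(1−(-0.46))) = -0.497311
SE(z) = 1/√(n−3) = 1/√7 = 0.377964
80% ⇒ z* = 1.282; margin = 1.282·0.377964 = 0.484550
CI on z-scale: (-0.981861, -0.012761)
Back-transform: tanh(-0.981861) = -0.753870, tanh(-0.012761) = -0.012760

(-0.754, -0.013)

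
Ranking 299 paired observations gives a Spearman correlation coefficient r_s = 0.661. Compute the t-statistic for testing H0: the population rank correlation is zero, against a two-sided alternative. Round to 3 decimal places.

t = r_s·√(n−2) / √(1−r_s²) with r_s = 0.661, n = 299
  = 0.661·√297 / √(1 − 0.436921)
  = 0.661·17.233688 / 0.750386
  = 11.391468 / 0.750386 = 15.181

15.181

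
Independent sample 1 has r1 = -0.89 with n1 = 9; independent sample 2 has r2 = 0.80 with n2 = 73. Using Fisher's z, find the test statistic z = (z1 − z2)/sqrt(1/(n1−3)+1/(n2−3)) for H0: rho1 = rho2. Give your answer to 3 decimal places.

Fisher z-transforms: z1 = atanh(-0.89) = -1.421926, z2 = atanh(0.80) = 1.098612; difference d = -2.520538
Var(d) = 1/6 + 1/70 = 0.1666667 + 0.0142857 = 0.1809524
z = d/√Var(d) = -2.520538 / √0.1809524 = -2.520538 / 0.425385 = -5.925

-5.925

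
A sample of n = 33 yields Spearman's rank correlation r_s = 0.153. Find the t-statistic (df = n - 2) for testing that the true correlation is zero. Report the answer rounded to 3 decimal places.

t = r_s·√(n−2) / √(1−r_s²) with r_s = 0.153, n = 33
  = 0.153·√31 / √(1 − 0.023409)
  = 0.153·5.567764 / 0.988226
  = 0.851868 / 0.988226 = 0.862

0.862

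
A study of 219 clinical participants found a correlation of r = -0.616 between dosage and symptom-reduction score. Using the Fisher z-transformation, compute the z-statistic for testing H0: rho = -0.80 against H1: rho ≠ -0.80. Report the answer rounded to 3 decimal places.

5.586

Fisher z: atanh(-0.616) = -0.718533, atanh(-0.80) = -1.098612
z = (z_r − z_0)·√(n−3) = (-0.718533 − (-1.098612))·√216 = 0.380079 · 14.696938 = 5.586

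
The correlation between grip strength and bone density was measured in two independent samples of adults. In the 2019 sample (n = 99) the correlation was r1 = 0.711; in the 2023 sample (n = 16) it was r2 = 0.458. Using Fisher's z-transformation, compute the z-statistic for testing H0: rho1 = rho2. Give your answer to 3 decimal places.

1.335

z1 = atanh(0.711) = 0.889203,  z2 = atanh(0.458) = 0.494777
SE = √(1/(n1−3) + 1/(n2−3)) = √(1/96 + 1/13) = √(0.0104167 + 0.0769231) = √0.0873398 = 0.295533
z = (z1 − z2)/SE = (0.889203 − 0.494777) / 0.295533 = 0.394426 / 0.295533 = 1.335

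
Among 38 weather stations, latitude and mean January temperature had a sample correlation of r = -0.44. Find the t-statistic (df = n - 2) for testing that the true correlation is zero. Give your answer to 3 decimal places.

-2.940

t = r·√(n−2) / √(1−r²) with r = -0.44, n = 38
  = -0.44·√36 / √(1 − 0.1936)
  = -0.44·6.000000 / 0.897998
  = -2.640000 / 0.897998 = -2.940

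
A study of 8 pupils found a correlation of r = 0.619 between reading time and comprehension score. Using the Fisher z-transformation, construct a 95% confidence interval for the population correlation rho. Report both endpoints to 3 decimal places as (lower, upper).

(-0.152, 0.922)

Fisher z: z_r = atanh(r) = ½·ln((1+0.619)/(1−0.619)) = 0.723382
SE(z) = 1/√(n−3) = 1/√5 = 0.447214
95% ⇒ z* = 1.960; margin = 1.960·0.447214 = 0.876539
CI on z-scale: (-0.153157, 1.599921)
Back-transform: tanh(-0.153157) = -0.151971, tanh(1.599921) = 0.921657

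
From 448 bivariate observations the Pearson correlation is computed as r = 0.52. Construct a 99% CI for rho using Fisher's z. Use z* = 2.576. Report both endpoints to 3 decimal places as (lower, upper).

(0.425, 0.603)

z_r = atanh(0.52) = 0.576340;  SE = 1/√(n−3) = 1/√445 = 0.047405
z-limits: 0.576340 ± 2.576·0.047405 = 0.576340 ± 0.122115 = [0.454225, 0.698455]
ρ-limits: (tanh 0.454225, tanh 0.698455) = (0.425, 0.603)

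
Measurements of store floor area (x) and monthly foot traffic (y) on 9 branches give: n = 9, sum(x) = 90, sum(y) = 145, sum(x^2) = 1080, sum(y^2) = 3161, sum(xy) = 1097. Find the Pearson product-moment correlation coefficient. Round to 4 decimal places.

-0.9161

S_xy = nΣxy − ΣxΣy = 9·1097 − 90·145 = 9873 − 13050 = -3177
S_xx = nΣx² − (Σx)² = 9·1080 − 90² = 9720 − 8100 = 1620
S_yy = nΣy² − (Σy)² = 9·3161 − 145² = 28449 − 21025 = 7424
r = S_xy / √(S_xx·S_yy) = -3177 / √(1620·7424) = -3177 / √12026880 = -3177 / 3467.9792 = -0.9161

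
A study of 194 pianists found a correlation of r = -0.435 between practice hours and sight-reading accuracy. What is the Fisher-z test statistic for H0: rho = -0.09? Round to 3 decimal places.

Fisher z: atanh(-0.435) = -0.466047, atanh(-0.09) = -0.090244
z = (z_r − z_0)·√(n−3) = (-0.466047 − (-0.090244))·√191 = -0.375803 · 13.820275 = -5.194

-5.194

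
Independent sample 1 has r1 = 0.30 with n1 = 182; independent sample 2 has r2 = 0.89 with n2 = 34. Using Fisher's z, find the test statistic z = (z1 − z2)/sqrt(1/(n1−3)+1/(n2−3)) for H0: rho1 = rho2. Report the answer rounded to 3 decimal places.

-5.718

z1 = atanh(0.30) = 0.309520,  z2 = atanh(0.89) = 1.421926
SE = √(1/(n1−3) + 1/(n2−3)) = √(1/179 + 1/31) = √(0.0055866 + 0.0322581) = √0.0378447 = 0.194537
z = (z1 − z2)/SE = (0.309520 − 1.421926) / 0.194537 = -1.112406 / 0.194537 = -5.718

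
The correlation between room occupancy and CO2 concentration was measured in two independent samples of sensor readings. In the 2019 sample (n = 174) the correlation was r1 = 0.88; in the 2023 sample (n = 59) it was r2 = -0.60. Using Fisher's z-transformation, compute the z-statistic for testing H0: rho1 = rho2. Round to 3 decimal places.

z1 = atanh(0.88) = 1.375768,  z2 = atanh(-0.60) = -0.693147
SE = √(1/(n1−3) + 1/(n2−3)) = √(1/171 + 1/56) = √(0.0058480 + 0.0178571) = √0.0237051 = 0.153965
z = (z1 − z2)/SE = (1.375768 − (-0.693147)) / 0.153965 = 2.068915 / 0.153965 = 13.438

13.438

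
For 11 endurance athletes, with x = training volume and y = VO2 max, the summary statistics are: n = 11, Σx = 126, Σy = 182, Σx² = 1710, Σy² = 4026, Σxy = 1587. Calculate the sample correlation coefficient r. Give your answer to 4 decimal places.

Numerator: nΣxy − (Σx)(Σy) = 11·1587 − (126)(182) = -5475
Denominator: √[(nΣx²−(Σx)²)(nΣy²−(Σy)²)]
  nΣx²−(Σx)² = 11·1710 − 15876 = 2934;  nΣy²−(Σy)² = 11·4026 − 33124 = 11162
  √(2934·11162) = √32749308 = 5722.7011
r = -5475 / 5722.7011 = -0.9567

-0.9567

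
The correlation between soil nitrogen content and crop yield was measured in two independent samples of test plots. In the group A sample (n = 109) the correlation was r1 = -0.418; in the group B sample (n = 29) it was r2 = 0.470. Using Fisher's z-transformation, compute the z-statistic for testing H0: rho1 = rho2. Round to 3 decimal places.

Fisher z-transforms: z1 = atanh(-0.418) = -0.445266, z2 = atanh(0.470) = 0.510070; difference d = -0.955336
Var(d) = 1/106 + 1/26 = 0.0094340 + 0.0384615 = 0.0478955
z = d/√Var(d) = -0.955336 / √0.0478955 = -0.955336 / 0.218850 = -4.365

-4.365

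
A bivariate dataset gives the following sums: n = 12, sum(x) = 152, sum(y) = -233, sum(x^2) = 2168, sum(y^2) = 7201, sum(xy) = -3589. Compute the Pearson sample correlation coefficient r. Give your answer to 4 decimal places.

Numerator: nΣxy − (Σx)(Σy) = 12·(-3589) − (152)(-233) = -7652
Denominator: √[(nΣx²−(Σx)²)(nΣy²−(Σy)²)]
  nΣx²−(Σx)² = 12·2168 − 23104 = 2912;  nΣy²−(Σy)² = 12·7201 − 54289 = 32123
  √(2912·32123) = √93542176 = 9671.7204
r = -7652 / 9671.7204 = -0.7912

-0.7912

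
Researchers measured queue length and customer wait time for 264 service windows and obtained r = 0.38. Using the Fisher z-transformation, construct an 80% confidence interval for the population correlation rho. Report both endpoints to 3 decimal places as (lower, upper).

(0.310, 0.446)

z_r = atanh(0.38) = 0.400060;  SE = 1/√(n−3) = 1/√261 = 0.061898
z-limits: 0.400060 ± 1.282·0.061898 = 0.400060 ± 0.079353 = [0.320707, 0.479413]
ρ-limits: (tanh 0.320707, tanh 0.479413) = (0.310, 0.446)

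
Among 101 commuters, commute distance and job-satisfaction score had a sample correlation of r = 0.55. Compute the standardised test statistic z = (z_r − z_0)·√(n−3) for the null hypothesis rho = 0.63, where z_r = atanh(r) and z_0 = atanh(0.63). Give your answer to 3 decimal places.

-1.218

Fisher z: atanh(0.55) = 0.618381, atanh(0.63) = 0.741416
z = (z_r − z_0)·√(n−3) = (0.618381 − 0.741416)·√98 = -0.123035 · 9.899495 = -1.218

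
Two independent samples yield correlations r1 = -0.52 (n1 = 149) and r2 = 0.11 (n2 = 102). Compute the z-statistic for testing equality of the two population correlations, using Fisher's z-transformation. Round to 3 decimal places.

z1 = atanh(-0.52) = -0.576340,  z2 = atanh(0.11) = 0.110447
SE = √(1/(n1−3) + 1/(n2−3)) = √(1/146 + 1/99) = √(0.0068493 + 0.0101010) = √0.0169503 = 0.130193
z = (z1 − z2)/SE = (-0.576340 − 0.110447) / 0.130193 = -0.686787 / 0.130193 = -5.275

-5.275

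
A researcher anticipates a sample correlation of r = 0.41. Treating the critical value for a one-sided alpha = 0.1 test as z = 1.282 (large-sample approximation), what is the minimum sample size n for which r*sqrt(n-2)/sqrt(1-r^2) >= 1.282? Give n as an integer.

11

r√(n−2)/√(1−r²) ≥ 1.282  ⇔  n−2 ≥ (1.282)²·(1−r²)/r²
(1−r²)/r² = (1−0.1681)/0.1681 = 4.9488
n ≥ 2 + 1.643524·4.9488 = 2 + 8.1335 = 10.1335
⌈10.1335⌉ = 11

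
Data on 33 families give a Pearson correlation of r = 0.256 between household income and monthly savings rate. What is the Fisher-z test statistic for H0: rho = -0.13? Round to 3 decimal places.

Fisher z: atanh(0.256) = 0.261823, atanh(-0.13) = -0.130740
z = (z_r − z_0)·√(n−3) = (0.261823 − (-0.130740))·√30 = 0.392563 · 5.477226 = 2.150

2.150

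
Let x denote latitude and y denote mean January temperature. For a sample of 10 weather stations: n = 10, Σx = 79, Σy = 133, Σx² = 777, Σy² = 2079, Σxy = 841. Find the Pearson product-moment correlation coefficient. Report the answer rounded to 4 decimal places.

S_xy = nΣxy − ΣxΣy = 10·841 − 79·133 = 8410 − 10507 = -2097
S_xx = nΣx² − (Σx)² = 10·777 − 79² = 7770 − 6241 = 1529
S_yy = nΣy² − (Σy)² = 10·2079 − 133² = 20790 − 17689 = 3101
r = S_xy / √(S_xx·S_yy) = -2097 / √(1529·3101) = -2097 / √4741429 = -2097 / 2177.4823 = -0.9630

-0.9630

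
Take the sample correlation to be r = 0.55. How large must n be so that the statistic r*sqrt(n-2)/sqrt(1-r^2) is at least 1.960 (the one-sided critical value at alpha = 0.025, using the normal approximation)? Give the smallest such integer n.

r√(n−2)/√(1−r²) ≥ 1.960  ⇔  n−2 ≥ (1.960)²·(1−r²)/r²
(1−r²)/r² = (1−0.3025)/0.3025 = 2.3058
n ≥ 2 + 3.8416·2.3058 = 2 + 8.8580 = 10.8580
⌈10.8580⌉ = 11

11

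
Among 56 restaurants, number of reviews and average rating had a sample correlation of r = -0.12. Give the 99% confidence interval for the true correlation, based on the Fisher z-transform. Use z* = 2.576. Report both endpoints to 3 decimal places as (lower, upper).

z_r = atanh(-0.12) = -0.120581;  SE = 1/√(n−3) = 1/√53 = 0.137361
z-limits: -0.120581 ± 2.576·0.137361 = -0.120581 ± 0.353842 = [-0.474423, 0.233261]
ρ-limits: (tanh -0.474423, tanh 0.233261) = (-0.442, 0.229)

(-0.442, 0.229)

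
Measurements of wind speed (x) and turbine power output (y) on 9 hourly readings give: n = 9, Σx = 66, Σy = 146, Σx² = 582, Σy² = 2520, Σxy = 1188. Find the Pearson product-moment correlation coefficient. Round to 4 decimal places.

S_xy = nΣxy − ΣxΣy = 9·1188 − 66·146 = 10692 − 9636 = 1056
S_xx = nΣx² − (Σx)² = 9·582 − 66² = 5238 − 4356 = 882
S_yy = nΣy² − (Σy)² = 9·2520 − 146² = 22680 − 21316 = 1364
r = S_xy / √(S_xx·S_yy) = 1056 / √(882·1364) = 1056 / √1203048 = 1056 / 1096.8354 = 0.9628

0.9628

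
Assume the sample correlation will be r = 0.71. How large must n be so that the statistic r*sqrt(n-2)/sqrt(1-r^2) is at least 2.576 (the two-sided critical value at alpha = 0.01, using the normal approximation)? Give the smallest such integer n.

9

r√(n−2)/√(1−r²) ≥ 2.576  ⇔  n−2 ≥ (2.576)²·(1−r²)/r²
(1−r²)/r² = (1−0.5041)/0.5041 = 0.9837
n ≥ 2 + 6.635776·0.9837 = 2 + 6.5276 = 8.5276
⌈8.5276⌉ = 9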